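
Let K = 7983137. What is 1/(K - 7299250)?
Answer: 1/683887 ≈ 1.4622e-6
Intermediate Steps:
1/(K - 7299250) = 1/(7983137 - 7299250) = 1/683887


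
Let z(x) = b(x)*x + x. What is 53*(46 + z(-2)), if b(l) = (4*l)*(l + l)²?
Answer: 15900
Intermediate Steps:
b(l) = 16*l³ (b(l) = (4*l)*(2*l)² = (4*l)*(4*l²) = 16*l³)
z(x) = x + 16*x⁴ (z(x) = (16*x³)*x + x = 16*x⁴ + x = x + 16*x⁴)
53*(46 + z(-2)) = 53*(46 + (-2 + 16*(-2)⁴)) = 53*(46 + (-2 + 16*16)) = 53*(46 + (-2 + 256)) = 53*(46 + 254) = 53*300 = 15900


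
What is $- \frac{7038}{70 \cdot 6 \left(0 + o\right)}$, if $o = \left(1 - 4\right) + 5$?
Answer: $- \frac{1173}{140} \approx -8.3786$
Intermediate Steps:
$o = 2$ ($o = -3 + 5 = 2$)
$- \frac{7038}{70 \cdot 6 \left(0 + o\right)} = - \frac{7038}{70 \cdot 6 \left(0 + 2\right)} = - \frac{7038}{70 \cdot 6 \cdot 2} = - \frac{7038}{70 \cdot 12} = - \frac{7038}{840} = \left(-7038\right) \frac{1}{840} = - \frac{1173}{140}$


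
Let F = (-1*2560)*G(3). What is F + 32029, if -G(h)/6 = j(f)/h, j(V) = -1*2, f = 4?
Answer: 21789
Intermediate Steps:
j(V) = -2
G(h) = 12/h (G(h) = -(-12)/h = 12/h)
F = -10240 (F = (-1*2560)*(12/3) = -30720/3 = -2560*4 = -10240)
F + 32029 = -10240 + 32029 = 21789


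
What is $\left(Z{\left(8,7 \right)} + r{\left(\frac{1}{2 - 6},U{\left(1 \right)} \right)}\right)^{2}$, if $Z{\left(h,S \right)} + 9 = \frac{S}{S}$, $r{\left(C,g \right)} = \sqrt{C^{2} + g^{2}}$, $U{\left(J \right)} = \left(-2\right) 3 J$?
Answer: $\frac{\left(32 - \sqrt{577}\right)^{2}}{16} \approx 3.9792$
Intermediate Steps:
$U{\left(J \right)} = - 6 J$
$Z{\left(h,S \right)} = -8$ ($Z{\left(h,S \right)} = -9 + \frac{S}{S} = -9 + 1 = -8$)
$\left(Z{\left(8,7 \right)} + r{\left(\frac{1}{2 - 6},U{\left(1 \right)} \right)}\right)^{2} = \left(-8 + \sqrt{\left(\frac{1}{2 - 6}\right)^{2} + \left(\left(-6\right) 1\right)^{2}}\right)^{2} = \left(-8 + \sqrt{\left(\frac{1}{-4}\right)^{2} + \left(-6\right)^{2}}\right)^{2} = \left(-8 + \sqrt{\left(- \frac{1}{4}\right)^{2} + 36}\right)^{2} = \left(-8 + \sqrt{\frac{1}{16} + 36}\right)^{2} = \left(-8 + \sqrt{\frac{577}{16}}\right)^{2} = \left(-8 + \frac{\sqrt{577}}{4}\right)^{2}$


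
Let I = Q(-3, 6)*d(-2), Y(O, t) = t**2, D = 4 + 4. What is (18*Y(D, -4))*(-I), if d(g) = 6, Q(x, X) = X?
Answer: -10368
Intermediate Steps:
D = 8
I = 36 (I = 6*6 = 36)
(18*Y(D, -4))*(-I) = (18*(-4)**2)*(-1*36) = (18*16)*(-36) = 288*(-36) = -10368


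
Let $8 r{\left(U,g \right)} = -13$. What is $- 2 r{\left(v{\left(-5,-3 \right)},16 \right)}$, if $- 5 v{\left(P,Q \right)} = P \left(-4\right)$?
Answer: $\frac{13}{4} \approx 3.25$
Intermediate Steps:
$v{\left(P,Q \right)} = \frac{4 P}{5}$ ($v{\left(P,Q \right)} = - \frac{P \left(-4\right)}{5} = - \frac{\left(-4\right) P}{5} = \frac{4 P}{5}$)
$r{\left(U,g \right)} = - \frac{13}{8}$ ($r{\left(U,g \right)} = \frac{1}{8} \left(-13\right) = - \frac{13}{8}$)
$- 2 r{\left(v{\left(-5,-3 \right)},16 \right)} = \left(-2\right) \left(- \frac{13}{8}\right) = \frac{13}{4}$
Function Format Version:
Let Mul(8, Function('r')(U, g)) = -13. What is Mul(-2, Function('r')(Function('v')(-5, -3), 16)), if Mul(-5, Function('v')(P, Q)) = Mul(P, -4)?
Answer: Rational(13, 4) ≈ 3.2500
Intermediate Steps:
Function('v')(P, Q) = Mul(Rational(4, 5), P) (Function('v')(P, Q) = Mul(Rational(-1, 5), Mul(P, -4)) = Mul(Rational(-1, 5), Mul(-4, P)) = Mul(Rational(4, 5), P))
Function('r')(U, g) = Rational(-13, 8) (Function('r')(U, g) = Mul(Rational(1, 8), -13) = Rational(-13, 8))
Mul(-2, Function('r')(Function('v')(-5, -3), 16)) = Mul(-2, Rational(-13, 8)) = Rational(13, 4)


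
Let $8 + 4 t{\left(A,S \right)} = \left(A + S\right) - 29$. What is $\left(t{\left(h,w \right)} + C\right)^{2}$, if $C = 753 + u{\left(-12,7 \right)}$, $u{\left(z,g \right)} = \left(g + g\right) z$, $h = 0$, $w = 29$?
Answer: $339889$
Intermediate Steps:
$t{\left(A,S \right)} = - \frac{37}{4} + \frac{A}{4} + \frac{S}{4}$ ($t{\left(A,S \right)} = -2 + \frac{\left(A + S\right) - 29}{4} = -2 + \frac{-29 + A + S}{4} = -2 + \left(- \frac{29}{4} + \frac{A}{4} + \frac{S}{4}\right) = - \frac{37}{4} + \frac{A}{4} + \frac{S}{4}$)
$u{\left(z,g \right)} = 2 g z$
$C = 585$ ($C = 753 + 2 \cdot 7 \left(-12\right) = 753 - 168 = 585$)
$\left(t{\left(h,w \right)} + C\right)^{2} = \left(\left(- \frac{37}{4} + \frac{1}{4} \cdot 0 + \frac{1}{4} \cdot 29\right) + 585\right)^{2} = \left(\left(- \frac{37}{4} + 0 + \frac{29}{4}\right) + 585\right)^{2} = \left(-2 + 585\right)^{2} = 583^{2} = 339889$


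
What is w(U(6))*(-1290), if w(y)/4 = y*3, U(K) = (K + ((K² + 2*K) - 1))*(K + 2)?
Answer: -6563520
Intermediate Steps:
U(K) = (2 + K)*(-1 + K² + 3*K) (U(K) = (K + (-1 + K² + 2*K))*(2 + K) = (-1 + K² + 3*K)*(2 + K) = (2 + K)*(-1 + K² + 3*K))
w(y) = 12*y (w(y) = 4*(y*3) = 4*(3*y) = 12*y)
w(U(6))*(-1290) = (12*(-2 + 6³ + 5*6 + 5*6²))*(-1290) = (12*(-2 + 216 + 30 + 5*36))*(-1290) = (12*(-2 + 216 + 30 + 180))*(-1290) = (12*424)*(-1290) = 5088*(-1290) = -6563520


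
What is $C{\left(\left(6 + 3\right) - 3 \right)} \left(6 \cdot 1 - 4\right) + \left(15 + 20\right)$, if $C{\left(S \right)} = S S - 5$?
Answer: $97$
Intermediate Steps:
$C{\left(S \right)} = -5 + S^{2}$ ($C{\left(S \right)} = S^{2} - 5 = -5 + S^{2}$)
$C{\left(\left(6 + 3\right) - 3 \right)} \left(6 \cdot 1 - 4\right) + \left(15 + 20\right) = \left(-5 + \left(\left(6 + 3\right) - 3\right)^{2}\right) \left(6 \cdot 1 - 4\right) + \left(15 + 20\right) = \left(-5 + \left(9 - 3\right)^{2}\right) \left(6 - 4\right) + 35 = \left(-5 + 6^{2}\right) 2 + 35 = \left(-5 + 36\right) 2 + 35 = 31 \cdot 2 + 35 = 62 + 35 = 97$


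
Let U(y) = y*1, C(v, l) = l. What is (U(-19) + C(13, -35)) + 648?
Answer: 594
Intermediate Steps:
U(y) = y
(U(-19) + C(13, -35)) + 648 = (-19 - 35) + 648 = -54 + 648 = 594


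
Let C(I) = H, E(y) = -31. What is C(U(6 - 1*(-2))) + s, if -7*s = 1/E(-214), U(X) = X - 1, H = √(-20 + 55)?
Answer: 1/217 + √35 ≈ 5.9207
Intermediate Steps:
H = √35 ≈ 5.9161
U(X) = -1 + X
s = 1/217 (s = -⅐/(-31) = -⅐*(-1/31) = 1/217 ≈ 0.0046083)
C(I) = √35
C(U(6 - 1*(-2))) + s = √35 + 1/217 = 1/217 + √35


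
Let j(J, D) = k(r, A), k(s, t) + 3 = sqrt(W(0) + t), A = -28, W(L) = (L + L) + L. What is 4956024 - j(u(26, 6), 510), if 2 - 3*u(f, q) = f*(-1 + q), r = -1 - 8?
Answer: 4956027 - 2*I*sqrt(7) ≈ 4.956e+6 - 5.2915*I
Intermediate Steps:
W(L) = 3*L (W(L) = 2*L + L = 3*L)
r = -9
u(f, q) = 2/3 - f*(-1 + q)/3
k(s, t) = -3 + sqrt(t) (k(s, t) = -3 + sqrt(3*0 + t) = -3 + sqrt(0 + t) = -3 + sqrt(t))
j(J, D) = -3 + 2*I*sqrt(7) (j(J, D) = -3 + sqrt(-28) = -3 + 2*I*sqrt(7))
4956024 - j(u(26, 6), 510) = 4956024 - (-3 + 2*I*sqrt(7)) = 4956024 + (3 - 2*I*sqrt(7)) = 4956027 - 2*I*sqrt(7)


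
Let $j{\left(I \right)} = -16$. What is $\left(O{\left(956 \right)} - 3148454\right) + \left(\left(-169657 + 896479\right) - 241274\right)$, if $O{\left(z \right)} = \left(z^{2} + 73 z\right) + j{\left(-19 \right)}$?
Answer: $-1679198$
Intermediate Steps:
$O{\left(z \right)} = -16 + z^{2} + 73 z$ ($O{\left(z \right)} = \left(z^{2} + 73 z\right) - 16 = -16 + z^{2} + 73 z$)
$\left(O{\left(956 \right)} - 3148454\right) + \left(\left(-169657 + 896479\right) - 241274\right) = \left(\left(-16 + 956^{2} + 73 \cdot 956\right) - 3148454\right) + \left(\left(-169657 + 896479\right) - 241274\right) = \left(\left(-16 + 913936 + 69788\right) - 3148454\right) + \left(726822 - 241274\right) = \left(983708 - 3148454\right) + 485548 = -2164746 + 485548 = -1679198$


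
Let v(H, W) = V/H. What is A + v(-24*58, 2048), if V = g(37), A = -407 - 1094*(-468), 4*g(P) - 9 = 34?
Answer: 2848505237/5568 ≈ 5.1159e+5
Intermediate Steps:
g(P) = 43/4 (g(P) = 9/4 + (¼)*34 = 9/4 + 17/2 = 43/4)
A = 511585 (A = -407 + 511992 = 511585)
V = 43/4 ≈ 10.750
v(H, W) = 43/(4*H)
A + v(-24*58, 2048) = 511585 + 43/(4*((-24*58))) = 511585 + (43/4)/(-1392) = 511585 + (43/4)*(-1/1392) = 511585 - 43/5568 = 2848505237/5568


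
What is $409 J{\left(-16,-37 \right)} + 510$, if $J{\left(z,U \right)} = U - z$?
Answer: $-8079$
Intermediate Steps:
$409 J{\left(-16,-37 \right)} + 510 = 409 \left(-37 - -16\right) + 510 = 409 \left(-37 + 16\right) + 510 = 409 \left(-21\right) + 510 = -8589 + 510 = -8079$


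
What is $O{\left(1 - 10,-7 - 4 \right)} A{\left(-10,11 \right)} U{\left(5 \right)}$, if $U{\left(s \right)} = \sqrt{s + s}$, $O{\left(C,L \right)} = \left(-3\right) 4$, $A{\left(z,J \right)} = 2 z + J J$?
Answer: $- 1212 \sqrt{10} \approx -3832.7$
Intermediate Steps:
$A{\left(z,J \right)} = J^{2} + 2 z$ ($A{\left(z,J \right)} = 2 z + J^{2} = J^{2} + 2 z$)
$O{\left(C,L \right)} = -12$
$U{\left(s \right)} = \sqrt{2} \sqrt{s}$ ($U{\left(s \right)} = \sqrt{2 s} = \sqrt{2} \sqrt{s}$)
$O{\left(1 - 10,-7 - 4 \right)} A{\left(-10,11 \right)} U{\left(5 \right)} = - 12 \left(11^{2} + 2 \left(-10\right)\right) \sqrt{2} \sqrt{5} = - 12 \left(121 - 20\right) \sqrt{10} = \left(-12\right) 101 \sqrt{10} = - 1212 \sqrt{10}$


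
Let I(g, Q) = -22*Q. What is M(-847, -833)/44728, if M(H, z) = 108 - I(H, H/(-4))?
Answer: 9533/89456 ≈ 0.10657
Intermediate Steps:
M(H, z) = 108 - 11*H/2 (M(H, z) = 108 - (-22)*H/(-4) = 108 - (-22)*H*(-1/4) = 108 - (-22)*(-H/4) = 108 - 11*H/2)
M(-847, -833)/44728 = (108 - 11/2*(-847))/44728 = (108 + 9317/2)*(1/44728) = (9533/2)*(1/44728) = 9533/89456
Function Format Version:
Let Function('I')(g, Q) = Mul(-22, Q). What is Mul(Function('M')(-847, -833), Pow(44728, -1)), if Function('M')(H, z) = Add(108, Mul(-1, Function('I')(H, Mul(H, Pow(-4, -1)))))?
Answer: Rational(9533, 89456) ≈ 0.10657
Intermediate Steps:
Function('M')(H, z) = Add(108, Mul(Rational(-11, 2), H)) (Function('M')(H, z) = Add(108, Mul(-1, Mul(-22, Mul(H, Pow(-4, -1))))) = Add(108, Mul(-1, Mul(-22, Mul(H, Rational(-1, 4))))) = Add(108, Mul(-1, Mul(-22, Mul(Rational(-1, 4), H)))) = Add(108, Mul(-1, Mul(Rational(11, 2), H))) = Add(108, Mul(Rational(-11, 2), H)))
Mul(Function('M')(-847, -833), Pow(44728, -1)) = Mul(Add(108, Mul(Rational(-11, 2), -847)), Pow(44728, -1)) = Mul(Add(108, Rational(9317, 2)), Rational(1, 44728)) = Mul(Rational(9533, 2), Rational(1, 44728)) = Rational(9533, 89456)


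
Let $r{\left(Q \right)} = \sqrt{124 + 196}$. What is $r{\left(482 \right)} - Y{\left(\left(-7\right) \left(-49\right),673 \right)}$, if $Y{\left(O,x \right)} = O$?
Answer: $-343 + 8 \sqrt{5} \approx -325.11$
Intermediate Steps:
$r{\left(Q \right)} = 8 \sqrt{5}$ ($r{\left(Q \right)} = \sqrt{320} = 8 \sqrt{5}$)
$r{\left(482 \right)} - Y{\left(\left(-7\right) \left(-49\right),673 \right)} = 8 \sqrt{5} - \left(-7\right) \left(-49\right) = 8 \sqrt{5} - 343 = -343 + 8 \sqrt{5}$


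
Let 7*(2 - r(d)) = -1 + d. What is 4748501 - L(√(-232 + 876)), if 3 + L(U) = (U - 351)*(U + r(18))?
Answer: 33233967/7 + 4920*√161/7 ≈ 4.7566e+6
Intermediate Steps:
r(d) = 15/7 - d/7 (r(d) = 2 - (-1 + d)/7 = 2 + (⅐ - d/7) = 15/7 - d/7)
L(U) = -3 + (-351 + U)*(-3/7 + U) (L(U) = -3 + (U - 351)*(U + (15/7 - ⅐*18)) = -3 + (-351 + U)*(U + (15/7 - 18/7)) = -3 + (-351 + U)*(U - 3/7) = -3 + (-351 + U)*(-3/7 + U))
4748501 - L(√(-232 + 876)) = 4748501 - (1032/7 + (√(-232 + 876))² - 2460*√(-232 + 876)/7) = 4748501 - (1032/7 + (√644)² - 4920*√161/7) = 4748501 - (1032/7 + (2*√161)² - 4920*√161/7) = 4748501 - (1032/7 + 644 - 4920*√161/7) = 4748501 - (5540/7 - 4920*√161/7) = 4748501 + (-5540/7 + 4920*√161/7) = 33233967/7 + 4920*√161/7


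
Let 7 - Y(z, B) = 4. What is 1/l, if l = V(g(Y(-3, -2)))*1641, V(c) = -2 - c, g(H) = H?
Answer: -1/8205 ≈ -0.00012188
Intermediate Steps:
Y(z, B) = 3 (Y(z, B) = 7 - 1*4 = 7 - 4 = 3)
l = -8205 (l = (-2 - 1*3)*1641 = (-2 - 3)*1641 = -5*1641 = -8205)
1/l = 1/(-8205) = -1/8205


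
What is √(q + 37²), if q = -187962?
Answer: I*√186593 ≈ 431.96*I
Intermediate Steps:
√(q + 37²) = √(-187962 + 37²) = √(-187962 + 1369) = √(-186593) = I*√186593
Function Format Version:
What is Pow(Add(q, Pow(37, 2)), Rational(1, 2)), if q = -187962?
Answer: Mul(I, Pow(186593, Rational(1, 2))) ≈ Mul(431.96, I)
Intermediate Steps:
Pow(Add(q, Pow(37, 2)), Rational(1, 2)) = Pow(Add(-187962, Pow(37, 2)), Rational(1, 2)) = Pow(Add(-187962, 1369), Rational(1, 2)) = Pow(-186593, Rational(1, 2)) = Mul(I, Pow(186593, Rational(1, 2)))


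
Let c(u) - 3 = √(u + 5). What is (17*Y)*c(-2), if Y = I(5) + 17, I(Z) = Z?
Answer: 1122 + 374*√3 ≈ 1769.8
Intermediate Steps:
Y = 22 (Y = 5 + 17 = 22)
c(u) = 3 + √(5 + u) (c(u) = 3 + √(u + 5) = 3 + √(5 + u))
(17*Y)*c(-2) = (17*22)*(3 + √(5 - 2)) = 374*(3 + √3) = 1122 + 374*√3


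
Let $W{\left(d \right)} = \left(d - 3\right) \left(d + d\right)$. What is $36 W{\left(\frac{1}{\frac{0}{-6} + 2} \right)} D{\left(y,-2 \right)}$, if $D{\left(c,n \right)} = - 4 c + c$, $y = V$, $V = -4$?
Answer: $-1080$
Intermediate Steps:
$y = -4$
$D{\left(c,n \right)} = - 3 c$
$W{\left(d \right)} = 2 d \left(-3 + d\right)$ ($W{\left(d \right)} = \left(-3 + d\right) 2 d = 2 d \left(-3 + d\right)$)
$36 W{\left(\frac{1}{\frac{0}{-6} + 2} \right)} D{\left(y,-2 \right)} = 36 \frac{2 \left(-3 + \frac{1}{\frac{0}{-6} + 2}\right)}{\frac{0}{-6} + 2} \left(\left(-3\right) \left(-4\right)\right) = 36 \frac{2 \left(-3 + \frac{1}{0 \left(- \frac{1}{6}\right) + 2}\right)}{0 \left(- \frac{1}{6}\right) + 2} \cdot 12 = 36 \frac{2 \left(-3 + \frac{1}{0 + 2}\right)}{0 + 2} \cdot 12 = 36 \frac{2 \left(-3 + \frac{1}{2}\right)}{2} \cdot 12 = 36 \cdot 2 \cdot \frac{1}{2} \left(-3 + \frac{1}{2}\right) 12 = 36 \cdot 2 \cdot \frac{1}{2} \left(- \frac{5}{2}\right) 12 = 36 \left(- \frac{5}{2}\right) 12 = \left(-90\right) 12 = -1080$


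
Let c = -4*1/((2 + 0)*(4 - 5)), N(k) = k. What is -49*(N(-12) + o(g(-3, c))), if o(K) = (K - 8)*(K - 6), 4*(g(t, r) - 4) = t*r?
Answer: -1421/4 ≈ -355.25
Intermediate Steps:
c = 2 (c = -4/((-1*2)) = -4/(-2) = -4*(-½) = 2)
g(t, r) = 4 + r*t/4 (g(t, r) = 4 + (t*r)/4 = 4 + (r*t)/4 = 4 + r*t/4)
o(K) = (-8 + K)*(-6 + K)
-49*(N(-12) + o(g(-3, c))) = -49*(-12 + (48 + (4 + (¼)*2*(-3))² - 14*(4 + (¼)*2*(-3)))) = -49*(-12 + (48 + (4 - 3/2)² - 14*(4 - 3/2))) = -49*(-12 + (48 + (5/2)² - 14*5/2)) = -49*(-12 + (48 + 25/4 - 35)) = -49*(-12 + 77/4) = -49*29/4 = -1421/4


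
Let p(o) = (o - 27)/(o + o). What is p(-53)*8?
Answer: 320/53 ≈ 6.0377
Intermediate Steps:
p(o) = (-27 + o)/(2*o) (p(o) = (-27 + o)/((2*o)) = (-27 + o)*(1/(2*o)) = (-27 + o)/(2*o))
p(-53)*8 = ((1/2)*(-27 - 53)/(-53))*8 = ((1/2)*(-1/53)*(-80))*8 = (40/53)*8 = 320/53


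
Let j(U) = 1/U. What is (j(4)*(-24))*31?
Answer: -186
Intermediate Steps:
(j(4)*(-24))*31 = (-24/4)*31 = ((¼)*(-24))*31 = -6*31 = -186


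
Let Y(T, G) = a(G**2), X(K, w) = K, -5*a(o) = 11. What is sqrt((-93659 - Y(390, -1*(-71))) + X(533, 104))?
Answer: I*sqrt(2328095)/5 ≈ 305.16*I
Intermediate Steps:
a(o) = -11/5 (a(o) = -1/5*11 = -11/5)
Y(T, G) = -11/5
sqrt((-93659 - Y(390, -1*(-71))) + X(533, 104)) = sqrt((-93659 - 1*(-11/5)) + 533) = sqrt((-93659 + 11/5) + 533) = sqrt(-468284/5 + 533) = sqrt(-465619/5) = I*sqrt(2328095)/5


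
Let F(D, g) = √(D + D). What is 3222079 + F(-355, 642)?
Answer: 3222079 + I*√710 ≈ 3.2221e+6 + 26.646*I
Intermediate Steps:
F(D, g) = √2*√D (F(D, g) = √(2*D) = √2*√D)
3222079 + F(-355, 642) = 3222079 + √2*√(-355) = 3222079 + √2*(I*√355) = 3222079 + I*√710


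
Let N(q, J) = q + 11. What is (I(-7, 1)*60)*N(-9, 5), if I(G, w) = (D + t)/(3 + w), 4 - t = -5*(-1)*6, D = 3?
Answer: -690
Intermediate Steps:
t = -26 (t = 4 - (-5*(-1))*6 = 4 - 5*6 = 4 - 1*30 = 4 - 30 = -26)
I(G, w) = -23/(3 + w) (I(G, w) = (3 - 26)/(3 + w) = -23/(3 + w))
N(q, J) = 11 + q
(I(-7, 1)*60)*N(-9, 5) = (-23/(3 + 1)*60)*(11 - 9) = (-23/4*60)*2 = (-23*¼*60)*2 = -23/4*60*2 = -345*2 = -690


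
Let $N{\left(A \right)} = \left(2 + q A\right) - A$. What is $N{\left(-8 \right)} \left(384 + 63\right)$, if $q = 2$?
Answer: $-2682$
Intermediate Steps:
$N{\left(A \right)} = 2 + A$ ($N{\left(A \right)} = \left(2 + 2 A\right) - A = 2 + A$)
$N{\left(-8 \right)} \left(384 + 63\right) = \left(2 - 8\right) \left(384 + 63\right) = \left(-6\right) 447 = -2682$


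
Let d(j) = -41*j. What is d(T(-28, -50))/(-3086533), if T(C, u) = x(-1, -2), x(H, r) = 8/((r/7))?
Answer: -1148/3086533 ≈ -0.00037194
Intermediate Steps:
x(H, r) = 56/r (x(H, r) = 8/((r*(1/7))) = 8/((r/7)) = 8*(7/r) = 56/r)
T(C, u) = -28 (T(C, u) = 56/(-2) = 56*(-1/2) = -28)
d(T(-28, -50))/(-3086533) = -41*(-28)/(-3086533) = 1148*(-1/3086533) = -1148/3086533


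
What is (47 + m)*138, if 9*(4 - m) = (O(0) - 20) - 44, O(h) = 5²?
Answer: 7636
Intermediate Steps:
O(h) = 25
m = 25/3 (m = 4 - ((25 - 20) - 44)/9 = 4 - (5 - 44)/9 = 4 - ⅑*(-39) = 4 + 13/3 = 25/3 ≈ 8.3333)
(47 + m)*138 = (47 + 25/3)*138 = (166/3)*138 = 7636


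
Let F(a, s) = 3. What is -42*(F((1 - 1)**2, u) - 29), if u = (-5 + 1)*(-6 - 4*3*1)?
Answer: 1092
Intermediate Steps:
u = 72 (u = -4*(-6 - 12*1) = -4*(-6 - 12) = -4*(-18) = 72)
-42*(F((1 - 1)**2, u) - 29) = -42*(3 - 29) = -42*(-26) = 1092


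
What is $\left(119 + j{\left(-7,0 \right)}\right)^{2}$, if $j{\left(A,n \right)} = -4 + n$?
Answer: $13225$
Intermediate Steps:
$\left(119 + j{\left(-7,0 \right)}\right)^{2} = \left(119 + \left(-4 + 0\right)\right)^{2} = \left(119 - 4\right)^{2} = 115^{2} = 13225$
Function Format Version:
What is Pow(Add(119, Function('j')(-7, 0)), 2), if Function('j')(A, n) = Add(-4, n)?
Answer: 13225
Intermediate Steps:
Pow(Add(119, Function('j')(-7, 0)), 2) = Pow(Add(119, Add(-4, 0)), 2) = Pow(Add(119, -4), 2) = Pow(115, 2) = 13225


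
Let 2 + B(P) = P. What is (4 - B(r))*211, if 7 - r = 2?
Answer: 211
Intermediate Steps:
r = 5 (r = 7 - 1*2 = 7 - 2 = 5)
B(P) = -2 + P
(4 - B(r))*211 = (4 - (-2 + 5))*211 = (4 - 1*3)*211 = (4 - 3)*211 = 1*211 = 211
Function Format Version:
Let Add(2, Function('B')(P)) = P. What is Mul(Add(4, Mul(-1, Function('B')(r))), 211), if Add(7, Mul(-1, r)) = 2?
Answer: 211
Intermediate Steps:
r = 5 (r = Add(7, Mul(-1, 2)) = Add(7, -2) = 5)
Function('B')(P) = Add(-2, P)
Mul(Add(4, Mul(-1, Function('B')(r))), 211) = Mul(Add(4, Mul(-1, Add(-2, 5))), 211) = Mul(Add(4, Mul(-1, 3)), 211) = Mul(Add(4, -3), 211) = Mul(1, 211) = 211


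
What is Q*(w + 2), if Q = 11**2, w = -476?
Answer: -57354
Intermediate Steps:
Q = 121
Q*(w + 2) = 121*(-476 + 2) = 121*(-474) = -57354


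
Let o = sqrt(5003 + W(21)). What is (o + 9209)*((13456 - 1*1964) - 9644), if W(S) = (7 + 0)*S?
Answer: 17018232 + 9240*sqrt(206) ≈ 1.7151e+7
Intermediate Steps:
W(S) = 7*S
o = 5*sqrt(206) (o = sqrt(5003 + 7*21) = sqrt(5003 + 147) = sqrt(5150) = 5*sqrt(206) ≈ 71.764)
(o + 9209)*((13456 - 1*1964) - 9644) = (5*sqrt(206) + 9209)*((13456 - 1*1964) - 9644) = (9209 + 5*sqrt(206))*((13456 - 1964) - 9644) = (9209 + 5*sqrt(206))*(11492 - 9644) = (9209 + 5*sqrt(206))*1848 = 17018232 + 9240*sqrt(206)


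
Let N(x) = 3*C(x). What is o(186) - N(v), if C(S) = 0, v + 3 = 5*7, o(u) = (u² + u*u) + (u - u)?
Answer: 69192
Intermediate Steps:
o(u) = 2*u² (o(u) = (u² + u²) + 0 = 2*u² + 0 = 2*u²)
v = 32 (v = -3 + 5*7 = -3 + 35 = 32)
N(x) = 0 (N(x) = 3*0 = 0)
o(186) - N(v) = 2*186² - 1*0 = 2*34596 + 0 = 69192 + 0 = 69192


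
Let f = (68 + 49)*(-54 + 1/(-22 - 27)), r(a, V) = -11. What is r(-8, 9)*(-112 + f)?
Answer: 3467057/49 ≈ 70756.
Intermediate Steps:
f = -309699/49 (f = 117*(-54 + 1/(-49)) = 117*(-54 - 1/49) = 117*(-2647/49) = -309699/49 ≈ -6320.4)
r(-8, 9)*(-112 + f) = -11*(-112 - 309699/49) = -11*(-315187/49) = 3467057/49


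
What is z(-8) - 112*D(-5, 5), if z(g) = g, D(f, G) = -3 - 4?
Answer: 776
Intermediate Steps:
D(f, G) = -7
z(-8) - 112*D(-5, 5) = -8 - 112*(-7) = -8 + 784 = 776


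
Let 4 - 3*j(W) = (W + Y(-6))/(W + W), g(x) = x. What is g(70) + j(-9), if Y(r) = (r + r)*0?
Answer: 427/6 ≈ 71.167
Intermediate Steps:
Y(r) = 0 (Y(r) = (2*r)*0 = 0)
j(W) = 7/6 (j(W) = 4/3 - (W + 0)/(3*(W + W)) = 4/3 - W/(3*(2*W)) = 4/3 - W*1/(2*W)/3 = 4/3 - 1/3*1/2 = 4/3 - 1/6 = 7/6)
g(70) + j(-9) = 70 + 7/6 = 427/6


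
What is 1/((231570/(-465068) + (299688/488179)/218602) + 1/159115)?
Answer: -1974243942866099393390/983011776832617542299 ≈ -2.0084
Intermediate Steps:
1/((231570/(-465068) + (299688/488179)/218602) + 1/159115) = 1/((231570*(-1/465068) + (299688*(1/488179))*(1/218602)) + 1/159115) = 1/((-115785/232534 + (299688/488179)*(1/218602)) + 1/159115) = 1/((-115785/232534 + 149844/53358452879) + 1/159115) = 1/(-6178073622770319/12407654481765386 + 1/159115) = 1/(-983011776832617542299/1974243942866099393390) = -1974243942866099393390/983011776832617542299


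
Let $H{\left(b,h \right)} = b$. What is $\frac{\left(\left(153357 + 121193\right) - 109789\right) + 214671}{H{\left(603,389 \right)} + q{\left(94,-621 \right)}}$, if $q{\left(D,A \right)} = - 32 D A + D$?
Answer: $\frac{379432}{1868665} \approx 0.20305$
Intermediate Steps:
$q{\left(D,A \right)} = D - 32 A D$ ($q{\left(D,A \right)} = - 32 A D + D = D - 32 A D$)
$\frac{\left(\left(153357 + 121193\right) - 109789\right) + 214671}{H{\left(603,389 \right)} + q{\left(94,-621 \right)}} = \frac{\left(\left(153357 + 121193\right) - 109789\right) + 214671}{603 + 94 \left(1 - -19872\right)} = \frac{\left(274550 - 109789\right) + 214671}{603 + 94 \left(1 + 19872\right)} = \frac{164761 + 214671}{603 + 94 \cdot 19873} = \frac{379432}{603 + 1868062} = \frac{379432}{1868665}$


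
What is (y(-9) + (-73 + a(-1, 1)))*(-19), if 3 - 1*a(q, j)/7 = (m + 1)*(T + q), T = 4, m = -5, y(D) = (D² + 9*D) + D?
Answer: -437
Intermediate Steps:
y(D) = D² + 10*D
a(q, j) = 133 + 28*q (a(q, j) = 21 - 7*(-5 + 1)*(4 + q) = 21 - (-28)*(4 + q) = 21 - 7*(-16 - 4*q) = 21 + (112 + 28*q) = 133 + 28*q)
(y(-9) + (-73 + a(-1, 1)))*(-19) = (-9*(10 - 9) + (-73 + (133 + 28*(-1))))*(-19) = (-9*1 + (-73 + (133 - 28)))*(-19) = (-9 + (-73 + 105))*(-19) = (-9 + 32)*(-19) = 23*(-19) = -437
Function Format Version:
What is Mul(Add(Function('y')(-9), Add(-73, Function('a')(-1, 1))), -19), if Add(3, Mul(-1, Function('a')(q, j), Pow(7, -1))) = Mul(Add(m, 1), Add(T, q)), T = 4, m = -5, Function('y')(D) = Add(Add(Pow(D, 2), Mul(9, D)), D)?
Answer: -437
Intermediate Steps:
Function('y')(D) = Add(Pow(D, 2), Mul(10, D))
Function('a')(q, j) = Add(133, Mul(28, q)) (Function('a')(q, j) = Add(21, Mul(-7, Mul(Add(-5, 1), Add(4, q)))) = Add(21, Mul(-7, Mul(-4, Add(4, q)))) = Add(21, Mul(-7, Add(-16, Mul(-4, q)))) = Add(21, Add(112, Mul(28, q))) = Add(133, Mul(28, q)))
Mul(Add(Function('y')(-9), Add(-73, Function('a')(-1, 1))), -19) = Mul(Add(Mul(-9, Add(10, -9)), Add(-73, Add(133, Mul(28, -1)))), -19) = Mul(Add(Mul(-9, 1), Add(-73, Add(133, -28))), -19) = Mul(Add(-9, Add(-73, 105)), -19) = Mul(Add(-9, 32), -19) = Mul(23, -19) = -437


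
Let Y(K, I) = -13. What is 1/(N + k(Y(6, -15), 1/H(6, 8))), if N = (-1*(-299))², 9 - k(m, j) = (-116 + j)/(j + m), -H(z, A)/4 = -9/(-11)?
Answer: 479/42823203 ≈ 1.1186e-5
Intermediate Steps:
H(z, A) = -36/11 (H(z, A) = -(-36)/(-11) = -(-36)*(-1)/11 = -4*9/11 = -36/11)
k(m, j) = 9 - (-116 + j)/(j + m)
N = 89401 (N = 299² = 89401)
1/(N + k(Y(6, -15), 1/H(6, 8))) = 1/(89401 + (116 + 8/(-36/11) + 9*(-13))/(1/(-36/11) - 13)) = 1/(89401 + (116 + 8*(-11/36) - 117)/(-11/36 - 13)) = 1/(89401 + (116 - 22/9 - 117)/(-479/36)) = 1/(89401 - 36/479*(-31/9)) = 1/(89401 + 124/479) = 1/(42823203/479) = 479/42823203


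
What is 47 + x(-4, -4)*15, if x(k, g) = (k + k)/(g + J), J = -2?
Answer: 67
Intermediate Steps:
x(k, g) = 2*k/(-2 + g) (x(k, g) = (k + k)/(g - 2) = (2*k)/(-2 + g) = 2*k/(-2 + g))
47 + x(-4, -4)*15 = 47 + (2*(-4)/(-2 - 4))*15 = 47 + (2*(-4)/(-6))*15 = 47 + (2*(-4)*(-1/6))*15 = 47 + (4/3)*15 = 47 + 20 = 67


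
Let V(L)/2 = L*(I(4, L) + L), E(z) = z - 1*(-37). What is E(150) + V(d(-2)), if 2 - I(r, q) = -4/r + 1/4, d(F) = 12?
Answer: 541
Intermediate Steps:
E(z) = 37 + z (E(z) = z + 37 = 37 + z)
I(r, q) = 7/4 + 4/r (I(r, q) = 2 - (-4/r + 1/4) = 2 - (1/4 - 4/r) = 2 + (-1/4 + 4/r) = 7/4 + 4/r)
V(L) = 2*L*(11/4 + L) (V(L) = 2*(L*((7/4 + 4/4) + L)) = 2*(L*((7/4 + 4*(1/4)) + L)) = 2*(L*((7/4 + 1) + L)) = 2*(L*(11/4 + L)) = 2*L*(11/4 + L))
E(150) + V(d(-2)) = (37 + 150) + (1/2)*12*(11 + 4*12) = 187 + (1/2)*12*(11 + 48) = 187 + (1/2)*12*59 = 187 + 354 = 541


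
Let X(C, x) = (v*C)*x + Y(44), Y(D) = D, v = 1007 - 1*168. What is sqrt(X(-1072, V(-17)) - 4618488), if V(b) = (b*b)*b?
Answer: 2*sqrt(1103543265) ≈ 66439.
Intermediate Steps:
v = 839 (v = 1007 - 168 = 839)
V(b) = b**3 (V(b) = b**2*b = b**3)
X(C, x) = 44 + 839*C*x (X(C, x) = (839*C)*x + 44 = 839*C*x + 44 = 44 + 839*C*x)
sqrt(X(-1072, V(-17)) - 4618488) = sqrt((44 + 839*(-1072)*(-17)**3) - 4618488) = sqrt((44 + 839*(-1072)*(-4913)) - 4618488) = sqrt((44 + 4418791504) - 4618488) = sqrt(4418791548 - 4618488) = sqrt(4414173060) = 2*sqrt(1103543265)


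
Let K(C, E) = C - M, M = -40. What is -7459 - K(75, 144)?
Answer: -7574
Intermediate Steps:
K(C, E) = 40 + C (K(C, E) = C - 1*(-40) = C + 40 = 40 + C)
-7459 - K(75, 144) = -7459 - (40 + 75) = -7459 - 1*115 = -7459 - 115 = -7574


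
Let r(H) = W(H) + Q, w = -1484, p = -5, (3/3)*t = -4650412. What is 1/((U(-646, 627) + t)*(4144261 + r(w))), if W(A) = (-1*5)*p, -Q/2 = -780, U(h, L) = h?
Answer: -1/19282570205068 ≈ -5.1860e-14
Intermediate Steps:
t = -4650412
Q = 1560 (Q = -2*(-780) = 1560)
W(A) = 25 (W(A) = -1*5*(-5) = -5*(-5) = 25)
r(H) = 1585 (r(H) = 25 + 1560 = 1585)
1/((U(-646, 627) + t)*(4144261 + r(w))) = 1/((-646 - 4650412)*(4144261 + 1585)) = 1/(-4651058*4145846) = 1/(-19282570205068) = -1/19282570205068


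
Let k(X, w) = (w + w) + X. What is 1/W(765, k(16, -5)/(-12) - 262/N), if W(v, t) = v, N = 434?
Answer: 1/765 ≈ 0.0013072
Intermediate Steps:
k(X, w) = X + 2*w (k(X, w) = 2*w + X = X + 2*w)
1/W(765, k(16, -5)/(-12) - 262/N) = 1/765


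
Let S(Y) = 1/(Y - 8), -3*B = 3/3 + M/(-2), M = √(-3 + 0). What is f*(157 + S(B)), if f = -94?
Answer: -36911074/2503 + 564*I*√3/2503 ≈ -14747.0 + 0.39028*I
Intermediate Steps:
M = I*√3 (M = √(-3) = I*√3 ≈ 1.732*I)
B = -⅓ + I*√3/6 (B = -(3/3 + (I*√3)/(-2))/3 = -(3*(⅓) + (I*√3)*(-½))/3 = -(1 - I*√3/2)/3 = -⅓ + I*√3/6 ≈ -0.33333 + 0.28868*I)
S(Y) = 1/(-8 + Y)
f*(157 + S(B)) = -94*(157 + 1/(-8 + (-⅓ + I*√3/6))) = -94*(157 + 1/(-25/3 + I*√3/6)) = -14758 - 94/(-25/3 + I*√3/6)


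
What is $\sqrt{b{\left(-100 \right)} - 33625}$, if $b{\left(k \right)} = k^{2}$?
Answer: $15 i \sqrt{105} \approx 153.7 i$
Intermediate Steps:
$\sqrt{b{\left(-100 \right)} - 33625} = \sqrt{\left(-100\right)^{2} - 33625} = \sqrt{10000 - 33625} = \sqrt{-23625} = 15 i \sqrt{105}$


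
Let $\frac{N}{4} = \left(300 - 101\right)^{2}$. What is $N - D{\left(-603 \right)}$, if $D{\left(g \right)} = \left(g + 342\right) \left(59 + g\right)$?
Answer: $16420$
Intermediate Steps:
$D{\left(g \right)} = \left(59 + g\right) \left(342 + g\right)$ ($D{\left(g \right)} = \left(342 + g\right) \left(59 + g\right) = \left(59 + g\right) \left(342 + g\right)$)
$N = 158404$ ($N = 4 \left(300 - 101\right)^{2} = 4 \cdot 199^{2} = 4 \cdot 39601 = 158404$)
$N - D{\left(-603 \right)} = 158404 - \left(20178 + \left(-603\right)^{2} + 401 \left(-603\right)\right) = 158404 - \left(20178 + 363609 - 241803\right) = 158404 - 141984 = 16420$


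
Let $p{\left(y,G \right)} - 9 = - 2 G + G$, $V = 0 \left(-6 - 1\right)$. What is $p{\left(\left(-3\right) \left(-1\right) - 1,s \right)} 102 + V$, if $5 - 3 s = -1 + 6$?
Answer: $918$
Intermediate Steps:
$s = 0$ ($s = \frac{5}{3} - \frac{-1 + 6}{3} = \frac{5}{3} - \frac{5}{3} = 0$)
$V = 0$ ($V = 0 \left(-7\right) = 0$)
$p{\left(y,G \right)} = 9 - G$ ($p{\left(y,G \right)} = 9 + \left(- 2 G + G\right) = 9 - G$)
$p{\left(\left(-3\right) \left(-1\right) - 1,s \right)} 102 + V = \left(9 - 0\right) 102 + 0 = \left(9 + 0\right) 102 + 0 = 9 \cdot 102 + 0 = 918 + 0 = 918$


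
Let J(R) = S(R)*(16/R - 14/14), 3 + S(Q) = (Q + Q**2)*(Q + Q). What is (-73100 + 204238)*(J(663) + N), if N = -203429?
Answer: -971500104184820/13 ≈ -7.4731e+13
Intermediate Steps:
S(Q) = -3 + 2*Q*(Q + Q**2) (S(Q) = -3 + (Q + Q**2)*(Q + Q) = -3 + (Q + Q**2)*(2*Q) = -3 + 2*Q*(Q + Q**2))
J(R) = (-1 + 16/R)*(-3 + 2*R**2 + 2*R**3) (J(R) = (-3 + 2*R**2 + 2*R**3)*(16/R - 14/14) = (-3 + 2*R**2 + 2*R**3)*(16/R - 14*1/14) = (-3 + 2*R**2 + 2*R**3)*(16/R - 1) = (-3 + 2*R**2 + 2*R**3)*(-1 + 16/R) = (-1 + 16/R)*(-3 + 2*R**2 + 2*R**3))
(-73100 + 204238)*(J(663) + N) = (-73100 + 204238)*(-1*(-16 + 663)*(-3 + 2*663**2 + 2*663**3)/663 - 203429) = 131138*(-1*1/663*647*(-3 + 2*439569 + 2*291434247) - 203429) = 131138*(-1*1/663*647*(-3 + 879138 + 582868494) - 203429) = 131138*(-1*1/663*647*583747629 - 203429) = 131138*(-125894905321/221 - 203429) = 131138*(-125939863130/221) = -971500104184820/13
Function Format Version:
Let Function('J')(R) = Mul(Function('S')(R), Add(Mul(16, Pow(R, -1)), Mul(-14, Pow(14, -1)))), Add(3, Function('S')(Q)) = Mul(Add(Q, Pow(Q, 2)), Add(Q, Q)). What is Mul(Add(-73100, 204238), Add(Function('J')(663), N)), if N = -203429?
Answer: Rational(-971500104184820, 13) ≈ -7.4731e+13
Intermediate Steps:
Function('S')(Q) = Add(-3, Mul(2, Q, Add(Q, Pow(Q, 2)))) (Function('S')(Q) = Add(-3, Mul(Add(Q, Pow(Q, 2)), Add(Q, Q))) = Add(-3, Mul(Add(Q, Pow(Q, 2)), Mul(2, Q))) = Add(-3, Mul(2, Q, Add(Q, Pow(Q, 2)))))
Function('J')(R) = Mul(Add(-1, Mul(16, Pow(R, -1))), Add(-3, Mul(2, Pow(R, 2)), Mul(2, Pow(R, 3)))) (Function('J')(R) = Mul(Add(-3, Mul(2, Pow(R, 2)), Mul(2, Pow(R, 3))), Add(Mul(16, Pow(R, -1)), Mul(-14, Pow(14, -1)))) = Mul(Add(-3, Mul(2, Pow(R, 2)), Mul(2, Pow(R, 3))), Add(Mul(16, Pow(R, -1)), Mul(-14, Rational(1, 14)))) = Mul(Add(-3, Mul(2, Pow(R, 2)), Mul(2, Pow(R, 3))), Add(Mul(16, Pow(R, -1)), -1)) = Mul(Add(-3, Mul(2, Pow(R, 2)), Mul(2, Pow(R, 3))), Add(-1, Mul(16, Pow(R, -1)))) = Mul(Add(-1, Mul(16, Pow(R, -1))), Add(-3, Mul(2, Pow(R, 2)), Mul(2, Pow(R, 3)))))
Mul(Add(-73100, 204238), Add(Function('J')(663), N)) = Mul(Add(-73100, 204238), Add(Mul(-1, Pow(663, -1), Add(-16, 663), Add(-3, Mul(2, Pow(663, 2)), Mul(2, Pow(663, 3)))), -203429)) = Mul(131138, Add(Mul(-1, Rational(1, 663), 647, Add(-3, Mul(2, 439569), Mul(2, 291434247))), -203429)) = Mul(131138, Add(Mul(-1, Rational(1, 663), 647, Add(-3, 879138, 582868494)), -203429)) = Mul(131138, Add(Mul(-1, Rational(1, 663), 647, 583747629), -203429)) = Mul(131138, Add(Rational(-125894905321, 221), -203429)) = Mul(131138, Rational(-125939863130, 221)) = Rational(-971500104184820, 13)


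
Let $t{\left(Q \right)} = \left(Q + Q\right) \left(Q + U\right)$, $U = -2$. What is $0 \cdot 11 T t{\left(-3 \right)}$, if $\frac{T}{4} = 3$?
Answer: $0$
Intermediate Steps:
$T = 12$ ($T = 4 \cdot 3 = 12$)
$t{\left(Q \right)} = 2 Q \left(-2 + Q\right)$ ($t{\left(Q \right)} = \left(Q + Q\right) \left(Q - 2\right) = 2 Q \left(-2 + Q\right)$)
$0 \cdot 11 T t{\left(-3 \right)} = 0 \cdot 11 \cdot 12 \cdot 2 \left(-3\right) \left(-2 - 3\right) = 0 \cdot 12 \cdot 2 \left(-3\right) \left(-5\right) = 0 \cdot 12 \cdot 30 = 0 \cdot 360 = 0$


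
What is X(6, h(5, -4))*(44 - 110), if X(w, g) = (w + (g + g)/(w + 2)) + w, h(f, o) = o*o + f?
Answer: -2277/2 ≈ -1138.5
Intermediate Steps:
h(f, o) = f + o² (h(f, o) = o² + f = f + o²)
X(w, g) = 2*w + 2*g/(2 + w) (X(w, g) = (w + (2*g)/(2 + w)) + w = (w + 2*g/(2 + w)) + w = 2*w + 2*g/(2 + w))
X(6, h(5, -4))*(44 - 110) = (2*((5 + (-4)²) + 6² + 2*6)/(2 + 6))*(44 - 110) = (2*((5 + 16) + 36 + 12)/8)*(-66) = (2*(⅛)*(21 + 36 + 12))*(-66) = (2*(⅛)*69)*(-66) = (69/4)*(-66) = -2277/2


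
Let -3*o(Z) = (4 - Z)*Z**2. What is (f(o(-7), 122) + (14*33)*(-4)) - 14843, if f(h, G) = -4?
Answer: -16695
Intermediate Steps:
o(Z) = -Z**2*(4 - Z)/3 (o(Z) = -(4 - Z)*Z**2/3 = -Z**2*(4 - Z)/3)
(f(o(-7), 122) + (14*33)*(-4)) - 14843 = (-4 + (14*33)*(-4)) - 14843 = (-4 + 462*(-4)) - 14843 = (-4 - 1848) - 14843 = -1852 - 14843 = -16695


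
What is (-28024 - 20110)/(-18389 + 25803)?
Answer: -24067/3707 ≈ -6.4923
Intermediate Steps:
(-28024 - 20110)/(-18389 + 25803) = -48134/7414 = -48134*1/7414 = -24067/3707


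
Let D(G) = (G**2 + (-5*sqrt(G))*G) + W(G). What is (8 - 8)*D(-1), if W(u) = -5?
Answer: 0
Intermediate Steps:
D(G) = -5 + G**2 - 5*G**(3/2) (D(G) = (G**2 + (-5*sqrt(G))*G) - 5 = (G**2 - 5*G**(3/2)) - 5 = -5 + G**2 - 5*G**(3/2))
(8 - 8)*D(-1) = (8 - 8)*(-5 + (-1)**2 - (-5)*I) = 0*(-5 + 1 - (-5)*I) = 0*(-5 + 1 + 5*I) = 0*(-4 + 5*I) = 0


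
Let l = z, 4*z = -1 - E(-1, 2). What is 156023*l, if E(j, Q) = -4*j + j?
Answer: -156023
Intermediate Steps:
E(j, Q) = -3*j
z = -1 (z = (-1 - (-3)*(-1))/4 = (-1 - 1*3)/4 = (-1 - 3)/4 = (¼)*(-4) = -1)
l = -1
156023*l = 156023*(-1) = -156023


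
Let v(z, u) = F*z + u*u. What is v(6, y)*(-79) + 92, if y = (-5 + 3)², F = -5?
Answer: 1198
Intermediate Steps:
y = 4 (y = (-2)² = 4)
v(z, u) = u² - 5*z (v(z, u) = -5*z + u*u = -5*z + u² = u² - 5*z)
v(6, y)*(-79) + 92 = (4² - 5*6)*(-79) + 92 = (16 - 30)*(-79) + 92 = -14*(-79) + 92 = 1106 + 92 = 1198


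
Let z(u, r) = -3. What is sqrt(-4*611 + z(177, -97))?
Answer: I*sqrt(2447) ≈ 49.467*I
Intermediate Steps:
sqrt(-4*611 + z(177, -97)) = sqrt(-4*611 - 3) = sqrt(-2444 - 3) = sqrt(-2447) = I*sqrt(2447)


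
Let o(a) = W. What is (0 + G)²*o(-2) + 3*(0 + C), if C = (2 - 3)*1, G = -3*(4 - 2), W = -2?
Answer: -75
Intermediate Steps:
o(a) = -2
G = -6 (G = -3*2 = -6)
C = -1 (C = -1*1 = -1)
(0 + G)²*o(-2) + 3*(0 + C) = (0 - 6)²*(-2) + 3*(0 - 1) = (-6)²*(-2) + 3*(-1) = 36*(-2) - 3 = -72 - 3 = -75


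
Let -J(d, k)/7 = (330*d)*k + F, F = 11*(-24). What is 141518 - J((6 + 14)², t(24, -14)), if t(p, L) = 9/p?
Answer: 486170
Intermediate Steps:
F = -264
J(d, k) = 1848 - 2310*d*k (J(d, k) = -7*((330*d)*k - 264) = -7*(330*d*k - 264) = -7*(-264 + 330*d*k) = 1848 - 2310*d*k)
141518 - J((6 + 14)², t(24, -14)) = 141518 - (1848 - 2310*(6 + 14)²*9/24) = 141518 - (1848 - 2310*20²*9*(1/24)) = 141518 - (1848 - 2310*400*3/8) = 141518 - (1848 - 346500) = 141518 - 1*(-344652) = 141518 + 344652 = 486170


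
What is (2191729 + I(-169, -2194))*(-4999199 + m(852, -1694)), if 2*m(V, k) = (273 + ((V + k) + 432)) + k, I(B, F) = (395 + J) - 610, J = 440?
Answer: -10960020978733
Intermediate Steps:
I(B, F) = 225 (I(B, F) = (395 + 440) - 610 = 835 - 610 = 225)
m(V, k) = 705/2 + k + V/2 (m(V, k) = ((273 + ((V + k) + 432)) + k)/2 = ((273 + (432 + V + k)) + k)/2 = ((705 + V + k) + k)/2 = (705 + V + 2*k)/2 = 705/2 + k + V/2)
(2191729 + I(-169, -2194))*(-4999199 + m(852, -1694)) = (2191729 + 225)*(-4999199 + (705/2 - 1694 + (1/2)*852)) = 2191954*(-4999199 + (705/2 - 1694 + 426)) = 2191954*(-4999199 - 1831/2) = 2191954*(-10000229/2) = -10960020978733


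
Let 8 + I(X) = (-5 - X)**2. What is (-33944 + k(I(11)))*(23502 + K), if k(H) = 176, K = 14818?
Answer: -1293989760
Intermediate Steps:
I(X) = -8 + (-5 - X)**2
(-33944 + k(I(11)))*(23502 + K) = (-33944 + 176)*(23502 + 14818) = -33768*38320 = -1293989760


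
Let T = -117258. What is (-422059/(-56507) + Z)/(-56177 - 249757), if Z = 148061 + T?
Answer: -79136690/785791479 ≈ -0.10071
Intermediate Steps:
Z = 30803 (Z = 148061 - 117258 = 30803)
(-422059/(-56507) + Z)/(-56177 - 249757) = (-422059/(-56507) + 30803)/(-56177 - 249757) = (-422059*(-1/56507) + 30803)/(-305934) = (38369/5137 + 30803)*(-1/305934) = (158273380/5137)*(-1/305934) = -79136690/785791479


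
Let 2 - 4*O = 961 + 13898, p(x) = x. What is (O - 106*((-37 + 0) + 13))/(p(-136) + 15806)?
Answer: -4681/62680 ≈ -0.074681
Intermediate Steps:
O = -14857/4 (O = ½ - (961 + 13898)/4 = ½ - ¼*14859 = ½ - 14859/4 = -14857/4 ≈ -3714.3)
(O - 106*((-37 + 0) + 13))/(p(-136) + 15806) = (-14857/4 - 106*((-37 + 0) + 13))/(-136 + 15806) = (-14857/4 - 106*(-37 + 13))/15670 = (-14857/4 - 106*(-24))*(1/15670) = (-14857/4 + 2544)*(1/15670) = -4681/4*1/15670 = -4681/62680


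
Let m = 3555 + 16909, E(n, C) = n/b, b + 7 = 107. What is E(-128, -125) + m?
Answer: 511568/25 ≈ 20463.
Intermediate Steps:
b = 100 (b = -7 + 107 = 100)
E(n, C) = n/100
m = 20464
E(-128, -125) + m = (1/100)*(-128) + 20464 = -32/25 + 20464 = 511568/25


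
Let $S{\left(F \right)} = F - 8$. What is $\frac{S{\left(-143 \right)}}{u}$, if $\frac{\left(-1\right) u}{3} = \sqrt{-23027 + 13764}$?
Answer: $- \frac{151 i \sqrt{9263}}{27789} \approx - 0.52297 i$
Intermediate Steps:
$S{\left(F \right)} = -8 + F$ ($S{\left(F \right)} = F - 8 = -8 + F$)
$u = - 3 i \sqrt{9263}$ ($u = - 3 \sqrt{-23027 + 13764} = - 3 \sqrt{-9263} = - 3 i \sqrt{9263} \approx - 288.73 i$)
$\frac{S{\left(-143 \right)}}{u} = \frac{-8 - 143}{\left(-3\right) i \sqrt{9263}} = - 151 \frac{i \sqrt{9263}}{27789} = - \frac{151 i \sqrt{9263}}{27789}$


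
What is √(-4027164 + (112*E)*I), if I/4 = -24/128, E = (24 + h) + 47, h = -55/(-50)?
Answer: 33*I*√92590/5 ≈ 2008.3*I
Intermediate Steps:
h = 11/10 (h = -55*(-1/50) = 11/10 ≈ 1.1000)
E = 721/10 (E = (24 + 11/10) + 47 = 251/10 + 47 = 721/10 ≈ 72.100)
I = -¾ (I = 4*(-24/128) = 4*(-24*1/128) = 4*(-3/16) = -¾ ≈ -0.75000)
√(-4027164 + (112*E)*I) = √(-4027164 + (112*(721/10))*(-¾)) = √(-4027164 + (40376/5)*(-¾)) = √(-4027164 - 30282/5) = √(-20166102/5) = 33*I*√92590/5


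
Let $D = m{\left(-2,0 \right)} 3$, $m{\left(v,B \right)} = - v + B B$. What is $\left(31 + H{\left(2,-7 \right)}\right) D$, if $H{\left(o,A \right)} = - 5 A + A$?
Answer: $354$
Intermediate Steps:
$m{\left(v,B \right)} = B^{2} - v$ ($m{\left(v,B \right)} = - v + B^{2} = B^{2} - v$)
$D = 6$ ($D = \left(0^{2} - -2\right) 3 = \left(0 + 2\right) 3 = 2 \cdot 3 = 6$)
$H{\left(o,A \right)} = - 4 A$
$\left(31 + H{\left(2,-7 \right)}\right) D = \left(31 - -28\right) 6 = \left(31 + 28\right) 6 = 59 \cdot 6 = 354$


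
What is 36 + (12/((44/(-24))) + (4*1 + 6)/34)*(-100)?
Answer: 123632/187 ≈ 661.13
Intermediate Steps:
36 + (12/((44/(-24))) + (4*1 + 6)/34)*(-100) = 36 + (12/((44*(-1/24))) + (4 + 6)*(1/34))*(-100) = 36 + (12/(-11/6) + 10*(1/34))*(-100) = 36 + (12*(-6/11) + 5/17)*(-100) = 36 + (-72/11 + 5/17)*(-100) = 36 - 1169/187*(-100) = 36 + 116900/187 = 123632/187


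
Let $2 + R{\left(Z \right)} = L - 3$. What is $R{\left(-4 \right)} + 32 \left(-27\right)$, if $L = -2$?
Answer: $-871$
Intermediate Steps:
$R{\left(Z \right)} = -7$ ($R{\left(Z \right)} = -2 - 5 = -7$)
$R{\left(-4 \right)} + 32 \left(-27\right) = -7 + 32 \left(-27\right) = -7 - 864 = -871$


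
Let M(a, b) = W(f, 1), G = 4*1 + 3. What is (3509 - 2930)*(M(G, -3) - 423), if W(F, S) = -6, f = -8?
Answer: -248391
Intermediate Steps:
G = 7 (G = 4 + 3 = 7)
M(a, b) = -6
(3509 - 2930)*(M(G, -3) - 423) = (3509 - 2930)*(-6 - 423) = 579*(-429) = -248391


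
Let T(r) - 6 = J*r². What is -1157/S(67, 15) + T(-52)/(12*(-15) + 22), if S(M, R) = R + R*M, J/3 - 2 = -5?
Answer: 12316897/80580 ≈ 152.85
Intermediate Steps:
J = -9 (J = 6 + 3*(-5) = 6 - 15 = -9)
S(M, R) = R + M*R
T(r) = 6 - 9*r²
-1157/S(67, 15) + T(-52)/(12*(-15) + 22) = -1157*1/(15*(1 + 67)) + (6 - 9*(-52)²)/(12*(-15) + 22) = -1157/(15*68) + (6 - 9*2704)/(-180 + 22) = -1157/1020 + (6 - 24336)/(-158) = -1157*1/1020 - 24330*(-1/158) = -1157/1020 + 12165/79 = 12316897/80580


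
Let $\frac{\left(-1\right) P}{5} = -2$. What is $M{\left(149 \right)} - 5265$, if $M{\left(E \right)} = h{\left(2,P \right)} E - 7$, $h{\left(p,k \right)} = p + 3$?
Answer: $-4527$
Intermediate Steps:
$P = 10$ ($P = \left(-5\right) \left(-2\right) = 10$)
$h{\left(p,k \right)} = 3 + p$
$M{\left(E \right)} = -7 + 5 E$ ($M{\left(E \right)} = \left(3 + 2\right) E - 7 = 5 E - 7 = -7 + 5 E$)
$M{\left(149 \right)} - 5265 = \left(-7 + 5 \cdot 149\right) - 5265 = \left(-7 + 745\right) - 5265 = 738 - 5265 = -4527$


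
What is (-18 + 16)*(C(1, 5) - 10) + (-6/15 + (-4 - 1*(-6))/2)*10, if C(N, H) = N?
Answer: 24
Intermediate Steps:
(-18 + 16)*(C(1, 5) - 10) + (-6/15 + (-4 - 1*(-6))/2)*10 = (-18 + 16)*(1 - 10) + (-6/15 + (-4 - 1*(-6))/2)*10 = -2*(-9) + (-6*1/15 + (-4 + 6)*(1/2))*10 = 18 + (-2/5 + 2*(1/2))*10 = 18 + (-2/5 + 1)*10 = 18 + (3/5)*10 = 18 + 6 = 24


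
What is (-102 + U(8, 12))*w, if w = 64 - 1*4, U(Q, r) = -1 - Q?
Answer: -6660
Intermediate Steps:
w = 60 (w = 64 - 4 = 60)
(-102 + U(8, 12))*w = (-102 + (-1 - 1*8))*60 = (-102 + (-1 - 8))*60 = (-102 - 9)*60 = -111*60 = -6660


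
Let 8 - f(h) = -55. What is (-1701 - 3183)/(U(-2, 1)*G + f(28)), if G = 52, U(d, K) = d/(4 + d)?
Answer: -444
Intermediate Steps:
f(h) = 63 (f(h) = 8 - 1*(-55) = 8 + 55 = 63)
(-1701 - 3183)/(U(-2, 1)*G + f(28)) = (-1701 - 3183)/(-2/(4 - 2)*52 + 63) = -4884/(-2/2*52 + 63) = -4884/(-2*1/2*52 + 63) = -4884/(-1*52 + 63) = -4884/(-52 + 63) = -4884/11 = -4884*1/11 = -444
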